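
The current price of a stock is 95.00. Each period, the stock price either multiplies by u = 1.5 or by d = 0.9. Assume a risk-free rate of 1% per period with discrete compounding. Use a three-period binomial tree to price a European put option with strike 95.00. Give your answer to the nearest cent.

Risk-neutral probability p = (1 + 0.01 − 0.9)/(1.5 − 0.9) = 0.1100/0.6000 = 0.1833
Terminal stock prices: S_uuu = 320.6, S_uud = 192.4, S_udd = 115.4, S_ddd = 69.26
Terminal payoffs (K − S): max(-225.6, 0) = 0, max(-97.38, 0) = 0, max(-20.43, 0) = 0, max(25.74, 0) = 25.74
Node uu (S = 213.8): V_uu = 1/1.01·[0.1833·0.0000 + 0.8167·0.0000] = 0.0000
Node ud (S = 128.2): V_ud = 1/1.01·[0.1833·0.0000 + 0.8167·0.0000] = 0.0000
Node dd (S = 76.95): V_dd = 1/1.01·[0.1833·0.0000 + 0.8167·25.7450] = 20.8169
Node u (S = 142.5): V_u = 1/1.01·[0.1833·0.0000 + 0.8167·0.0000] = 0.0000
Node d (S = 85.5): V_d = 1/1.01·[0.1833·0.0000 + 0.8167·20.8169] = 16.8322
Node 0 (S = 95): V_0 = 1/1.01·[0.1833·0.0000 + 0.8167·16.8322] = 13.6102

13.61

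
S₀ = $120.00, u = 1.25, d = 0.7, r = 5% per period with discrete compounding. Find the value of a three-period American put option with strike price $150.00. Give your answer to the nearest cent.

Risk-neutral probability p = (1 + 0.05 − 0.7)/(1.25 − 0.7) = 0.3500/0.5500 = 0.6364
Terminal stock prices: S_uuu = 234.4, S_uud = 131.2, S_udd = 73.5, S_ddd = 41.16
Terminal payoffs (K − S): max(-84.38, 0) = 0, max(18.75, 0) = 18.75, max(76.5, 0) = 76.5, max(108.8, 0) = 108.8
Node uu (S = 187.5): continuation = 1/1.05·[0.6364·0.0000 + 0.3636·18.7500] = 6.4935; exercise value = 0.0000 ≤ continuation, so V_uu = 6.4935
Node ud (S = 105): continuation = 1/1.05·[0.6364·18.7500 + 0.3636·76.5000] = 37.8571; exercise value = 45.0000 > continuation, so V_ud = 45.0000 (exercise)
Node dd (S = 58.8): continuation = 1/1.05·[0.6364·76.5000 + 0.3636·108.8400] = 84.0571; exercise value = 91.2000 > continuation, so V_dd = 91.2000 (exercise)
Node u (S = 150): continuation = 1/1.05·[0.6364·6.4935 + 0.3636·45.0000] = 19.5199; exercise value = 0.0000 ≤ continuation, so V_u = 19.5199
Node d (S = 84): continuation = 1/1.05·[0.6364·45.0000 + 0.3636·91.2000] = 58.8571; exercise value = 66.0000 > continuation, so V_d = 66.0000 (exercise)
Node 0 (S = 120): continuation = 1/1.05·[0.6364·19.5199 + 0.3636·66.0000] = 34.6874; exercise value = 30.0000 ≤ continuation, so V_0 = 34.6874

$34.69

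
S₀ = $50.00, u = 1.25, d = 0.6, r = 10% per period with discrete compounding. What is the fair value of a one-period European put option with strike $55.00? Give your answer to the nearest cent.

$5.24

Risk-neutral probability p = (1 + 0.1 − 0.6)/(1.25 − 0.6) = 0.5000/0.6500 = 0.7692
Terminal stock prices: S_u = 62.5, S_d = 30
Terminal payoffs (K − S): max(-7.5, 0) = 0, max(25, 0) = 25
Node 0 (S = 50): V_0 = 1/1.1·[0.7692·0.0000 + 0.2308·25.0000] = 5.2448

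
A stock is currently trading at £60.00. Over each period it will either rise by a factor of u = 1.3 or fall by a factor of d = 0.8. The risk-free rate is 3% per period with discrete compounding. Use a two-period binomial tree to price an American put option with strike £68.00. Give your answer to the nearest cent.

Risk-neutral probability p = (1 + 0.03 − 0.8)/(1.3 − 0.8) = 0.2300/0.5000 = 0.4600
Terminal stock prices: S_uu = 101.4, S_ud = 62.4, S_dd = 38.4
Terminal payoffs (K − S): max(-33.4, 0) = 0, max(5.6, 0) = 5.6, max(29.6, 0) = 29.6
Node u (S = 78): continuation = 1/1.03·[0.4600·0.0000 + 0.5400·5.6000] = 2.9359; exercise value = 0.0000 ≤ continuation, so V_u = 2.9359
Node d (S = 48): continuation = 1/1.03·[0.4600·5.6000 + 0.5400·29.6000] = 18.0194; exercise value = 20.0000 > continuation, so V_d = 20.0000 (exercise)
Node 0 (S = 60): continuation = 1/1.03·[0.4600·2.9359 + 0.5400·20.0000] = 11.7966; exercise value = 8.0000 ≤ continuation, so V_0 = 11.7966

£11.80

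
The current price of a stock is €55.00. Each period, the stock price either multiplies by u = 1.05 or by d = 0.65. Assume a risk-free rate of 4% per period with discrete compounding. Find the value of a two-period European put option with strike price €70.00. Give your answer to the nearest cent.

€9.72

Risk-neutral probability p = (1 + 0.04 − 0.65)/(1.05 − 0.65) = 0.3900/0.4000 = 0.9750
Terminal stock prices: S_uu = 60.64, S_ud = 37.54, S_dd = 23.24
Terminal payoffs (K − S): max(9.362, 0) = 9.362, max(32.46, 0) = 32.46, max(46.76, 0) = 46.76
Node u (S = 57.75): V_u = 1/1.04·[0.9750·9.3625 + 0.0250·32.4625] = 9.5577
Node d (S = 35.75): V_d = 1/1.04·[0.9750·32.4625 + 0.0250·46.7625] = 31.5577
Node 0 (S = 55): V_0 = 1/1.04·[0.9750·9.5577 + 0.0250·31.5577] = 9.7189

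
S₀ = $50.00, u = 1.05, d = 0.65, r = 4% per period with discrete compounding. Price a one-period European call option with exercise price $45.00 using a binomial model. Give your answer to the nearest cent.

Risk-neutral probability p = (1 + 0.04 − 0.65)/(1.05 − 0.65) = 0.3900/0.4000 = 0.9750
Terminal stock prices: S_u = 52.5, S_d = 32.5
Terminal payoffs (S − K): max(7.5, 0) = 7.5, max(-12.5, 0) = 0
Node 0 (S = 50): V_0 = 1/1.04·[0.9750·7.5000 + 0.0250·0.0000] = 7.0312

$7.03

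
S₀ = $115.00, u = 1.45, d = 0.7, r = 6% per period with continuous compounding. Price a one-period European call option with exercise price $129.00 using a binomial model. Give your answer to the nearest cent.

Risk-neutral probability p = (e^0.06 − 0.7)/(1.45 − 0.7) = 0.3618/0.7500 = 0.4824
Terminal stock prices: S_u = 166.8, S_d = 80.5
Terminal payoffs (S − K): max(37.75, 0) = 37.75, max(-48.5, 0) = 0
Node 0 (S = 115): V_0 = e^(−0.06)·[0.4824·37.7500 + 0.5176·0.0000] = 17.1518

$17.15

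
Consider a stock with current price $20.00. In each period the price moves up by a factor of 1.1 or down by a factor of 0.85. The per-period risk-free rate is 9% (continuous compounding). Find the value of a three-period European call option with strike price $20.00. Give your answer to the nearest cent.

$4.74

Risk-neutral probability p = (e^0.09 − 0.85)/(1.1 − 0.85) = 0.2442/0.2500 = 0.9767
Terminal stock prices: S_uuu = 26.62, S_uud = 20.57, S_udd = 15.89, S_ddd = 12.28
Terminal payoffs (S − K): max(6.62, 0) = 6.62, max(0.57, 0) = 0.57, max(-4.105, 0) = 0, max(-7.718, 0) = 0
Node uu (S = 24.2): V_uu = e^(−0.09)·[0.9767·6.6200 + 0.0233·0.5700] = 5.9214
Node ud (S = 18.7): V_ud = e^(−0.09)·[0.9767·0.5700 + 0.0233·0.0000] = 0.5088
Node dd (S = 14.45): V_dd = e^(−0.09)·[0.9767·0.0000 + 0.0233·0.0000] = 0.0000
Node u (S = 22): V_u = e^(−0.09)·[0.9767·5.9214 + 0.0233·0.5088] = 5.2965
Node d (S = 17): V_d = e^(−0.09)·[0.9767·0.5088 + 0.0233·0.0000] = 0.4542
Node 0 (S = 20): V_0 = e^(−0.09)·[0.9767·5.2965 + 0.0233·0.4542] = 4.7375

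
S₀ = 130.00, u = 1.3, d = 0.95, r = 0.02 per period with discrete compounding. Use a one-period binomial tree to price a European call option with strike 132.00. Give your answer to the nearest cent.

7.25

Risk-neutral probability p = (1 + 0.02 − 0.95)/(1.3 − 0.95) = 0.0700/0.3500 = 0.2000
Terminal stock prices: S_u = 169, S_d = 123.5
Terminal payoffs (S − K): max(37, 0) = 37, max(-8.5, 0) = 0
Node 0 (S = 130): V_0 = 1/1.02·[0.2000·37.0000 + 0.8000·0.0000] = 7.2549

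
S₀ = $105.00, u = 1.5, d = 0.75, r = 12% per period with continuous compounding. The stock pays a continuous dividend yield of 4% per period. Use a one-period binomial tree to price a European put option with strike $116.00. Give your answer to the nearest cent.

Per-period risk-free factor R = e^0.12 = 1.1275; dividend-adjusted growth = e^(0.12−0.04) = 1.0833.
Risk-neutral probability p = (1.0833 − 0.75)/(1.5 − 0.75) = 0.3333/0.7500 = 0.4444
Terminal stock prices: S_u = 157.5, S_d = 78.75
Terminal payoffs (K − S): max(-41.5, 0) = 0, max(37.25, 0) = 37.25
Node 0 (S = 105): V_0 = e^(−0.12)·[0.4444·0.0000 + 0.5556·37.2500] = 18.3564

$18.36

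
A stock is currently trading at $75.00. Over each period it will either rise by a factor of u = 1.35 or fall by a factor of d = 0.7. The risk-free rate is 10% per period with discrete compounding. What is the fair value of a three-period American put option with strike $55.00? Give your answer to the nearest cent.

$2.97

Risk-neutral probability p = (1 + 0.1 − 0.7)/(1.35 − 0.7) = 0.4000/0.6500 = 0.6154
Terminal stock prices: S_uuu = 184.5, S_uud = 95.68, S_udd = 49.61, S_ddd = 25.72
Terminal payoffs (K − S): max(-129.5, 0) = 0, max(-40.68, 0) = 0, max(5.388, 0) = 5.388, max(29.28, 0) = 29.28
Node uu (S = 136.7): continuation = 1/1.1·[0.6154·0.0000 + 0.3846·0.0000] = 0.0000; exercise value = 0.0000 ≤ continuation, so V_uu = 0.0000
Node ud (S = 70.88): continuation = 1/1.1·[0.6154·0.0000 + 0.3846·5.3875] = 1.8837; exercise value = 0.0000 ≤ continuation, so V_ud = 1.8837
Node dd (S = 36.75): continuation = 1/1.1·[0.6154·5.3875 + 0.3846·29.2750] = 13.2500; exercise value = 18.2500 > continuation, so V_dd = 18.2500 (exercise)
Node u (S = 101.2): continuation = 1/1.1·[0.6154·0.0000 + 0.3846·1.8837] = 0.6587; exercise value = 0.0000 ≤ continuation, so V_u = 0.6587
Node d (S = 52.5): continuation = 1/1.1·[0.6154·1.8837 + 0.3846·18.2500] = 7.4350; exercise value = 2.5000 ≤ continuation, so V_d = 7.4350
Node 0 (S = 75): continuation = 1/1.1·[0.6154·0.6587 + 0.3846·7.4350] = 2.9681; exercise value = 0.0000 ≤ continuation, so V_0 = 2.9681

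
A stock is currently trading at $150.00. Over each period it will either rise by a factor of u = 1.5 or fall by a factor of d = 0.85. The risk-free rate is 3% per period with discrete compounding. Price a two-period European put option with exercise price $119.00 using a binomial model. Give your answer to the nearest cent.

$5.24

Risk-neutral probability p = (1 + 0.03 − 0.85)/(1.5 − 0.85) = 0.1800/0.6500 = 0.2769
Terminal stock prices: S_uu = 337.5, S_ud = 191.2, S_dd = 108.4
Terminal payoffs (K − S): max(-218.5, 0) = 0, max(-72.25, 0) = 0, max(10.63, 0) = 10.63
Node u (S = 225): V_u = 1/1.03·[0.2769·0.0000 + 0.7231·0.0000] = 0.0000
Node d (S = 127.5): V_d = 1/1.03·[0.2769·0.0000 + 0.7231·10.6250] = 7.4589
Node 0 (S = 150): V_0 = 1/1.03·[0.2769·0.0000 + 0.7231·7.4589] = 5.2363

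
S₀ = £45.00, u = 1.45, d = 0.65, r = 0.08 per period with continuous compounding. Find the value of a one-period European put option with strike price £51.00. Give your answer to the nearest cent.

£9.20

Risk-neutral probability p = (e^0.08 − 0.65)/(1.45 − 0.65) = 0.4333/0.8000 = 0.5416
Terminal stock prices: S_u = 65.25, S_d = 29.25
Terminal payoffs (K − S): max(-14.25, 0) = 0, max(21.75, 0) = 21.75
Node 0 (S = 45): V_0 = e^(−0.08)·[0.5416·0.0000 + 0.4584·21.7500] = 9.2035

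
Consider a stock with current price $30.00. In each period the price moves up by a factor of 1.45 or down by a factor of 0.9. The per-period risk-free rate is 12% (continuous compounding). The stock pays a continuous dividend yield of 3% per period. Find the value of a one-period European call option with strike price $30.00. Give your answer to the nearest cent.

Per-period risk-free factor R = e^0.12 = 1.1275; dividend-adjusted growth = e^(0.12−0.03) = 1.0942.
Risk-neutral probability p = (1.0942 − 0.9)/(1.45 − 0.9) = 0.1942/0.5500 = 0.3530
Terminal stock prices: S_u = 43.5, S_d = 27
Terminal payoffs (S − K): max(13.5, 0) = 13.5, max(-3, 0) = 0
Node 0 (S = 30): V_0 = e^(−0.12)·[0.3530·13.5000 + 0.6470·0.0000] = 4.2271

$4.23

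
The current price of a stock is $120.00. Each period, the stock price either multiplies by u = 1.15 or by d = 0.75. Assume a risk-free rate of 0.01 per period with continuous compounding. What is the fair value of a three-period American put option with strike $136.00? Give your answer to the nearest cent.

Risk-neutral probability p = (e^0.01 − 0.75)/(1.15 − 0.75) = 0.2601/0.4000 = 0.6501
Terminal stock prices: S_uuu = 182.5, S_uud = 119, S_udd = 77.62, S_ddd = 50.62
Terminal payoffs (K − S): max(-46.5, 0) = 0, max(16.98, 0) = 16.98, max(58.38, 0) = 58.38, max(85.38, 0) = 85.38
Node uu (S = 158.7): continuation = e^(−0.01)·[0.6501·0.0000 + 0.3499·16.9750] = 5.8800; exercise value = 0.0000 ≤ continuation, so V_uu = 5.8800
Node ud (S = 103.5): continuation = e^(−0.01)·[0.6501·16.9750 + 0.3499·58.3750] = 31.1468; exercise value = 32.5000 > continuation, so V_ud = 32.5000 (exercise)
Node dd (S = 67.5): continuation = e^(−0.01)·[0.6501·58.3750 + 0.3499·85.3750] = 67.1468; exercise value = 68.5000 > continuation, so V_dd = 68.5000 (exercise)
Node u (S = 138): continuation = e^(−0.01)·[0.6501·5.8800 + 0.3499·32.5000] = 15.0425; exercise value = 0.0000 ≤ continuation, so V_u = 15.0425
Node d (S = 90): continuation = e^(−0.01)·[0.6501·32.5000 + 0.3499·68.5000] = 44.6468; exercise value = 46.0000 > continuation, so V_d = 46.0000 (exercise)
Node 0 (S = 120): continuation = e^(−0.01)·[0.6501·15.0425 + 0.3499·46.0000] = 25.6163; exercise value = 16.0000 ≤ continuation, so V_0 = 25.6163

$25.62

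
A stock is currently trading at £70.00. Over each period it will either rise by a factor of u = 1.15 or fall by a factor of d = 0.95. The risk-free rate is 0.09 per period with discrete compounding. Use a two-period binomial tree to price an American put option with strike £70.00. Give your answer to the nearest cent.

Risk-neutral probability p = (1 + 0.09 − 0.95)/(1.15 − 0.95) = 0.1400/0.2000 = 0.7000
Terminal stock prices: S_uu = 92.57, S_ud = 76.47, S_dd = 63.17
Terminal payoffs (K − S): max(-22.57, 0) = 0, max(-6.475, 0) = 0, max(6.825, 0) = 6.825
Node u (S = 80.5): continuation = 1/1.09·[0.7000·0.0000 + 0.3000·0.0000] = 0.0000; exercise value = 0.0000 ≤ continuation, so V_u = 0.0000
Node d (S = 66.5): continuation = 1/1.09·[0.7000·0.0000 + 0.3000·6.8250] = 1.8784; exercise value = 3.5000 > continuation, so V_d = 3.5000 (exercise)
Node 0 (S = 70): continuation = 1/1.09·[0.7000·0.0000 + 0.3000·3.5000] = 0.9633; exercise value = 0.0000 ≤ continuation, so V_0 = 0.9633

£0.96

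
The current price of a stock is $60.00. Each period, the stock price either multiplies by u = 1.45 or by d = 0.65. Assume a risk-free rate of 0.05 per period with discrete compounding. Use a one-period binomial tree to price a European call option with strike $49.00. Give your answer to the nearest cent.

Risk-neutral probability p = (1 + 0.05 − 0.65)/(1.45 − 0.65) = 0.4000/0.8000 = 0.5000
Terminal stock prices: S_u = 87, S_d = 39
Terminal payoffs (S − K): max(38, 0) = 38, max(-10, 0) = 0
Node 0 (S = 60): V_0 = 1/1.05·[0.5000·38.0000 + 0.5000·0.0000] = 18.0952

$18.10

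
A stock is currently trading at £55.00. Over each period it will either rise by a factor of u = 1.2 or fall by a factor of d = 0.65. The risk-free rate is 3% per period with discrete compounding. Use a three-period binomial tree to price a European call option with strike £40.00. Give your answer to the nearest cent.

Risk-neutral probability p = (1 + 0.03 − 0.65)/(1.2 − 0.65) = 0.3800/0.5500 = 0.6909
Terminal stock prices: S_uuu = 95.04, S_uud = 51.48, S_udd = 27.89, S_ddd = 15.1
Terminal payoffs (S − K): max(55.04, 0) = 55.04, max(11.48, 0) = 11.48, max(-12.11, 0) = 0, max(-24.9, 0) = 0
Node uu (S = 79.2): V_uu = 1/1.03·[0.6909·55.0400 + 0.3091·11.4800] = 40.3650
Node ud (S = 42.9): V_ud = 1/1.03·[0.6909·11.4800 + 0.3091·0.0000] = 7.7006
Node dd (S = 23.24): V_dd = 1/1.03·[0.6909·0.0000 + 0.3091·0.0000] = 0.0000
Node u (S = 66): V_u = 1/1.03·[0.6909·40.3650 + 0.3091·7.7006] = 29.3872
Node d (S = 35.75): V_d = 1/1.03·[0.6909·7.7006 + 0.3091·0.0000] = 5.1655
Node 0 (S = 55): V_0 = 1/1.03·[0.6909·29.3872 + 0.3091·5.1655] = 21.2626

£21.26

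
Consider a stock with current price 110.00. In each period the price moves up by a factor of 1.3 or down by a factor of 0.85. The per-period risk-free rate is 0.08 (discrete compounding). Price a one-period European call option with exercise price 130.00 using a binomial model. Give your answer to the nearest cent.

Risk-neutral probability p = (1 + 0.08 − 0.85)/(1.3 − 0.85) = 0.2300/0.4500 = 0.5111
Terminal stock prices: S_u = 143, S_d = 93.5
Terminal payoffs (S − K): max(13, 0) = 13, max(-36.5, 0) = 0
Node 0 (S = 110): V_0 = 1/1.08·[0.5111·13.0000 + 0.4889·0.0000] = 6.1523

6.15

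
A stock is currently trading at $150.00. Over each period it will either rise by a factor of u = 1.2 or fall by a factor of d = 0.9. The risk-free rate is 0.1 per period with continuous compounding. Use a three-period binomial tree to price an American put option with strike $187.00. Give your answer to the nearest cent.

Risk-neutral probability p = (e^0.1 − 0.9)/(1.2 − 0.9) = 0.2052/0.3000 = 0.6839
Terminal stock prices: S_uuu = 259.2, S_uud = 194.4, S_udd = 145.8, S_ddd = 109.4
Terminal payoffs (K − S): max(-72.2, 0) = 0, max(-7.4, 0) = 0, max(41.2, 0) = 41.2, max(77.65, 0) = 77.65
Node uu (S = 216): continuation = e^(−0.1)·[0.6839·0.0000 + 0.3161·0.0000] = 0.0000; exercise value = 0.0000 ≤ continuation, so V_uu = 0.0000
Node ud (S = 162): continuation = e^(−0.1)·[0.6839·0.0000 + 0.3161·41.2000] = 11.7839; exercise value = 25.0000 > continuation, so V_ud = 25.0000 (exercise)
Node dd (S = 121.5): continuation = e^(−0.1)·[0.6839·41.2000 + 0.3161·77.6500] = 47.7046; exercise value = 65.5000 > continuation, so V_dd = 65.5000 (exercise)
Node u (S = 180): continuation = e^(−0.1)·[0.6839·0.0000 + 0.3161·25.0000] = 7.1504; exercise value = 7.0000 ≤ continuation, so V_u = 7.1504
Node d (S = 135): continuation = e^(−0.1)·[0.6839·25.0000 + 0.3161·65.5000] = 34.2046; exercise value = 52.0000 > continuation, so V_d = 52.0000 (exercise)
Node 0 (S = 150): continuation = e^(−0.1)·[0.6839·7.1504 + 0.3161·52.0000] = 19.2977; exercise value = 37.0000 > continuation, so V_0 = 37.0000 (exercise)

$37.00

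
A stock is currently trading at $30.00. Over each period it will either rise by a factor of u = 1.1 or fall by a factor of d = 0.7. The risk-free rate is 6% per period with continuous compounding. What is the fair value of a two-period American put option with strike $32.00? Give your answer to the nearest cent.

Risk-neutral probability p = (e^0.06 − 0.7)/(1.1 − 0.7) = 0.3618/0.4000 = 0.9046
Terminal stock prices: S_uu = 36.3, S_ud = 23.1, S_dd = 14.7
Terminal payoffs (K − S): max(-4.3, 0) = 0, max(8.9, 0) = 8.9, max(17.3, 0) = 17.3
Node u (S = 33): continuation = e^(−0.06)·[0.9046·0.0000 + 0.0954·8.9000] = 0.7997; exercise value = 0.0000 ≤ continuation, so V_u = 0.7997
Node d (S = 21): continuation = e^(−0.06)·[0.9046·8.9000 + 0.0954·17.3000] = 9.1365; exercise value = 11.0000 > continuation, so V_d = 11.0000 (exercise)
Node 0 (S = 30): continuation = e^(−0.06)·[0.9046·0.7997 + 0.0954·11.0000] = 1.6696; exercise value = 2.0000 > continuation, so V_0 = 2.0000 (exercise)

$2.00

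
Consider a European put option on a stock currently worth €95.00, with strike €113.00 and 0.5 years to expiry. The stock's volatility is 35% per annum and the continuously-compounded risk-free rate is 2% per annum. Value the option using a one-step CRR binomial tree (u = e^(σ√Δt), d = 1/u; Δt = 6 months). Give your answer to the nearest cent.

€20.81

CRR parameters: u = e^(σ√Δt) = e^(0.35·√0.5) = 1.2808, d = 1/u = 0.7808
Per-period rate: rΔt = 0.02·0.5 = 0.01, so R = e^0.01 = 1.0101
Risk-neutral probability p = (e^0.01 − 0.7808)/(1.2808 − 0.7808) = 0.2293/0.5000 = 0.4585
Terminal stock prices: S_u = 121.7, S_d = 74.17
Terminal payoffs (K − S): max(-8.676, 0) = 0, max(38.83, 0) = 38.83
Node 0 (S = 95): V_0 = e^(−0.01)·[0.4585·0.0000 + 0.5415·38.8278] = 20.8145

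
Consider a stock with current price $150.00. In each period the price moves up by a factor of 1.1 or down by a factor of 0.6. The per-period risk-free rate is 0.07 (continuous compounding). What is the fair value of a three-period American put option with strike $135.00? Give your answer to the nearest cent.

Risk-neutral probability p = (e^0.07 − 0.6)/(1.1 − 0.6) = 0.4725/0.5000 = 0.9450
Terminal stock prices: S_uuu = 199.7, S_uud = 108.9, S_udd = 59.4, S_ddd = 32.4
Terminal payoffs (K − S): max(-64.65, 0) = 0, max(26.1, 0) = 26.1, max(75.6, 0) = 75.6, max(102.6, 0) = 102.6
Node uu (S = 181.5): continuation = e^(−0.07)·[0.9450·0.0000 + 0.0550·26.1000] = 1.3381; exercise value = 0.0000 ≤ continuation, so V_uu = 1.3381
Node ud (S = 99): continuation = e^(−0.07)·[0.9450·26.1000 + 0.0550·75.6000] = 26.8732; exercise value = 36.0000 > continuation, so V_ud = 36.0000 (exercise)
Node dd (S = 54): continuation = e^(−0.07)·[0.9450·75.6000 + 0.0550·102.6000] = 71.8732; exercise value = 81.0000 > continuation, so V_dd = 81.0000 (exercise)
Node u (S = 165): continuation = e^(−0.07)·[0.9450·1.3381 + 0.0550·36.0000] = 3.0246; exercise value = 0.0000 ≤ continuation, so V_u = 3.0246
Node d (S = 90): continuation = e^(−0.07)·[0.9450·36.0000 + 0.0550·81.0000] = 35.8732; exercise value = 45.0000 > continuation, so V_d = 45.0000 (exercise)
Node 0 (S = 150): continuation = e^(−0.07)·[0.9450·3.0246 + 0.0550·45.0000] = 4.9720; exercise value = 0.0000 ≤ continuation, so V_0 = 4.9720

$4.97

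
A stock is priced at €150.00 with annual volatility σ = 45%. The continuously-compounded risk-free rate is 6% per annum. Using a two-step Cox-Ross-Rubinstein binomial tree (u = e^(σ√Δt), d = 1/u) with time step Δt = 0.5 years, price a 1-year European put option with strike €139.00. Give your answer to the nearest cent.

CRR parameters: u = e^(σ√Δt) = e^(0.45·√0.5) = 1.3746, d = 1/u = 0.7275
Per-period rate: rΔt = 0.06·0.5 = 0.03, so R = e^0.03 = 1.0305
Risk-neutral probability p = (e^0.03 − 0.7275)/(1.3746 − 0.7275) = 0.3030/0.6472 = 0.4682
Terminal stock prices: S_uu = 283.4, S_ud = 150, S_dd = 79.38
Terminal payoffs (K − S): max(-144.4, 0) = 0, max(-11, 0) = 0, max(59.62, 0) = 59.62
Node u (S = 206.2): V_u = e^(−0.03)·[0.4682·0.0000 + 0.5318·0.0000] = 0.0000
Node d (S = 109.1): V_d = e^(−0.03)·[0.4682·0.0000 + 0.5318·59.6206] = 30.7708
Node 0 (S = 150): V_0 = e^(−0.03)·[0.4682·0.0000 + 0.5318·30.7708] = 15.8811

€15.88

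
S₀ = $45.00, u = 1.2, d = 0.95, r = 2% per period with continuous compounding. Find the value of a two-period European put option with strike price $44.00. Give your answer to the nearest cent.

$1.68

Risk-neutral probability p = (e^0.02 − 0.95)/(1.2 − 0.95) = 0.0702/0.2500 = 0.2808
Terminal stock prices: S_uu = 64.8, S_ud = 51.3, S_dd = 40.61
Terminal payoffs (K − S): max(-20.8, 0) = 0, max(-7.3, 0) = 0, max(3.388, 0) = 3.388
Node u (S = 54): V_u = e^(−0.02)·[0.2808·0.0000 + 0.7192·0.0000] = 0.0000
Node d (S = 42.75): V_d = e^(−0.02)·[0.2808·0.0000 + 0.7192·3.3875] = 2.3880
Node 0 (S = 45): V_0 = e^(−0.02)·[0.2808·0.0000 + 0.7192·2.3880] = 1.6835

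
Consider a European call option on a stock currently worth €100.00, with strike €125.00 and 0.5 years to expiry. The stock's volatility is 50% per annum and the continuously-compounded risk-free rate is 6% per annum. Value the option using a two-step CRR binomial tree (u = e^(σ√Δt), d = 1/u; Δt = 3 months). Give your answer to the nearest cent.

€8.47

CRR parameters: u = e^(σ√Δt) = e^(0.5·√0.25) = 1.2840, d = 1/u = 0.7788
Per-period rate: rΔt = 0.06·0.25 = 0.015, so R = e^0.015 = 1.0151
Risk-neutral probability p = (e^0.015 − 0.7788)/(1.2840 − 0.7788) = 0.2363/0.5052 = 0.4677
Terminal stock prices: S_uu = 164.9, S_ud = 100, S_dd = 60.65
Terminal payoffs (S − K): max(39.87, 0) = 39.87, max(-25, 0) = 0, max(-64.35, 0) = 0
Node u (S = 128.4): V_u = e^(−0.015)·[0.4677·39.8721 + 0.5323·0.0000] = 18.3720
Node d (S = 77.88): V_d = e^(−0.015)·[0.4677·0.0000 + 0.5323·0.0000] = 0.0000
Node 0 (S = 100): V_0 = e^(−0.015)·[0.4677·18.3720 + 0.5323·0.0000] = 8.4653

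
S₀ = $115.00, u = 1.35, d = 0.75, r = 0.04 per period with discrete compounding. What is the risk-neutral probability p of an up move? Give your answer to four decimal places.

Risk-neutral probability p = (1 + 0.04 − 0.75)/(1.35 − 0.75) = 0.2900/0.6000 = 0.4833

p = 0.4833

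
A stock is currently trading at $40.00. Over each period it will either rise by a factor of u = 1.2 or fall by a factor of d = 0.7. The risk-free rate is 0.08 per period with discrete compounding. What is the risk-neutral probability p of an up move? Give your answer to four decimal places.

Risk-neutral probability p = (1 + 0.08 − 0.7)/(1.2 − 0.7) = 0.3800/0.5000 = 0.7600

p = 0.7600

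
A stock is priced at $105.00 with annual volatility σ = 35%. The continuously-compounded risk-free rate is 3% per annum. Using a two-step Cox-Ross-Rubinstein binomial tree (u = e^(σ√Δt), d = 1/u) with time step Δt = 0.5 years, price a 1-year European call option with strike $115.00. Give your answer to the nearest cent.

CRR parameters: u = e^(σ√Δt) = e^(0.35·√0.5) = 1.2808, d = 1/u = 0.7808
Per-period rate: rΔt = 0.03·0.5 = 0.015, so R = e^0.015 = 1.0151
Risk-neutral probability p = (e^0.015 − 0.7808)/(1.2808 − 0.7808) = 0.2344/0.5000 = 0.4687
Terminal stock prices: S_uu = 172.2, S_ud = 105, S_dd = 64.01
Terminal payoffs (S − K): max(57.25, 0) = 57.25, max(-10, 0) = 0, max(-50.99, 0) = 0
Node u (S = 134.5): V_u = e^(−0.015)·[0.4687·57.2480 + 0.5313·0.0000] = 26.4307
Node d (S = 81.98): V_d = e^(−0.015)·[0.4687·0.0000 + 0.5313·0.0000] = 0.0000
Node 0 (S = 105): V_0 = e^(−0.015)·[0.4687·26.4307 + 0.5313·0.0000] = 12.2027

$12.20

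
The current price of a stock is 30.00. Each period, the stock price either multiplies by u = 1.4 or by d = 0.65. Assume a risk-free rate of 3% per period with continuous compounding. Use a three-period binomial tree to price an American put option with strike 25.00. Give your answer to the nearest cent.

Risk-neutral probability p = (e^0.03 − 0.65)/(1.4 − 0.65) = 0.3805/0.7500 = 0.5073
Terminal stock prices: S_uuu = 82.32, S_uud = 38.22, S_udd = 17.75, S_ddd = 8.239
Terminal payoffs (K − S): max(-57.32, 0) = 0, max(-13.22, 0) = 0, max(7.255, 0) = 7.255, max(16.76, 0) = 16.76
Node uu (S = 58.8): continuation = e^(−0.03)·[0.5073·0.0000 + 0.4927·0.0000] = 0.0000; exercise value = 0.0000 ≤ continuation, so V_uu = 0.0000
Node ud (S = 27.3): continuation = e^(−0.03)·[0.5073·0.0000 + 0.4927·7.2550] = 3.4691; exercise value = 0.0000 ≤ continuation, so V_ud = 3.4691
Node dd (S = 12.68): continuation = e^(−0.03)·[0.5073·7.2550 + 0.4927·16.7613] = 11.5861; exercise value = 12.3250 > continuation, so V_dd = 12.3250 (exercise)
Node u (S = 42): continuation = e^(−0.03)·[0.5073·0.0000 + 0.4927·3.4691] = 1.6588; exercise value = 0.0000 ≤ continuation, so V_u = 1.6588
Node d (S = 19.5): continuation = e^(−0.03)·[0.5073·3.4691 + 0.4927·12.3250] = 7.6011; exercise value = 5.5000 ≤ continuation, so V_d = 7.6011
Node 0 (S = 30): continuation = e^(−0.03)·[0.5073·1.6588 + 0.4927·7.6011] = 4.4512; exercise value = 0.0000 ≤ continuation, so V_0 = 4.4512

4.45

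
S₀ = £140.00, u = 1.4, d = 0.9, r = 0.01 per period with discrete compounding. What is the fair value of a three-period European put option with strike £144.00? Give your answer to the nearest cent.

Risk-neutral probability p = (1 + 0.01 − 0.9)/(1.4 − 0.9) = 0.1100/0.5000 = 0.2200
Terminal stock prices: S_uuu = 384.2, S_uud = 247, S_udd = 158.8, S_ddd = 102.1
Terminal payoffs (K − S): max(-240.2, 0) = 0, max(-103, 0) = 0, max(-14.76, 0) = 0, max(41.94, 0) = 41.94
Node uu (S = 274.4): V_uu = 1/1.01·[0.2200·0.0000 + 0.7800·0.0000] = 0.0000
Node ud (S = 176.4): V_ud = 1/1.01·[0.2200·0.0000 + 0.7800·0.0000] = 0.0000
Node dd (S = 113.4): V_dd = 1/1.01·[0.2200·0.0000 + 0.7800·41.9400] = 32.3893
Node u (S = 196): V_u = 1/1.01·[0.2200·0.0000 + 0.7800·0.0000] = 0.0000
Node d (S = 126): V_d = 1/1.01·[0.2200·0.0000 + 0.7800·32.3893] = 25.0135
Node 0 (S = 140): V_0 = 1/1.01·[0.2200·0.0000 + 0.7800·25.0135] = 19.3174

£19.32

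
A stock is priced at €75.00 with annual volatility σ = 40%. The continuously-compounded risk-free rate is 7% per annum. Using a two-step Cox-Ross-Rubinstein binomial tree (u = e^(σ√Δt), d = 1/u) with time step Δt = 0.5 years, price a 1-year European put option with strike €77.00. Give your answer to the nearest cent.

€9.21

CRR parameters: u = e^(σ√Δt) = e^(0.4·√0.5) = 1.3269, d = 1/u = 0.7536
Per-period rate: rΔt = 0.07·0.5 = 0.035, so R = e^0.035 = 1.0356
Risk-neutral probability p = (e^0.035 − 0.7536)/(1.3269 − 0.7536) = 0.2820/0.5733 = 0.4919
Terminal stock prices: S_uu = 132, S_ud = 75, S_dd = 42.6
Terminal payoffs (K − S): max(-55.05, 0) = 0, max(2, 0) = 2, max(34.4, 0) = 34.4
Node u (S = 99.52): V_u = e^(−0.035)·[0.4919·0.0000 + 0.5081·2.0000] = 0.9813
Node d (S = 56.52): V_d = e^(−0.035)·[0.4919·2.0000 + 0.5081·34.4022] = 17.8287
Node 0 (S = 75): V_0 = e^(−0.035)·[0.4919·0.9813 + 0.5081·17.8287] = 9.2134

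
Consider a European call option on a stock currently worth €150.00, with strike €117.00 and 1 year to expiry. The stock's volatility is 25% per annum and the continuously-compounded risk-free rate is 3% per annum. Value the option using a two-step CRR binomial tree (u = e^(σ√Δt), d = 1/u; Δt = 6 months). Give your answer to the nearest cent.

€39.31

CRR parameters: u = e^(σ√Δt) = e^(0.25·√0.5) = 1.1934, d = 1/u = 0.8380
Per-period rate: rΔt = 0.03·0.5 = 0.015, so R = e^0.015 = 1.0151
Risk-neutral probability p = (e^0.015 − 0.8380)/(1.1934 − 0.8380) = 0.1771/0.3554 = 0.4984
Terminal stock prices: S_uu = 213.6, S_ud = 150, S_dd = 105.3
Terminal payoffs (S − K): max(96.62, 0) = 96.62, max(33, 0) = 33, max(-11.67, 0) = 0
Node u (S = 179): V_u = e^(−0.015)·[0.4984·96.6179 + 0.5016·33.0000] = 63.7466
Node d (S = 125.7): V_d = e^(−0.015)·[0.4984·33.0000 + 0.5016·0.0000] = 16.2038
Node 0 (S = 150): V_0 = e^(−0.015)·[0.4984·63.7466 + 0.5016·16.2038] = 39.3072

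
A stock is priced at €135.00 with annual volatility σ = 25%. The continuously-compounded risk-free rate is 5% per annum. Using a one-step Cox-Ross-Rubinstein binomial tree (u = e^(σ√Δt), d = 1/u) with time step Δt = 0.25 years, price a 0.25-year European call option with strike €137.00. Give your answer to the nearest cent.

CRR parameters: u = e^(σ√Δt) = e^(0.25·√0.25) = 1.1331, d = 1/u = 0.8825
Per-period rate: rΔt = 0.05·0.25 = 0.0125, so R = e^0.0125 = 1.0126
Risk-neutral probability p = (e^0.0125 − 0.8825)/(1.1331 − 0.8825) = 0.1301/0.2507 = 0.5190
Terminal stock prices: S_u = 153, S_d = 119.1
Terminal payoffs (S − K): max(15.98, 0) = 15.98, max(-17.86, 0) = 0
Node 0 (S = 135): V_0 = e^(−0.0125)·[0.5190·15.9750 + 0.4810·0.0000] = 8.1876

€8.19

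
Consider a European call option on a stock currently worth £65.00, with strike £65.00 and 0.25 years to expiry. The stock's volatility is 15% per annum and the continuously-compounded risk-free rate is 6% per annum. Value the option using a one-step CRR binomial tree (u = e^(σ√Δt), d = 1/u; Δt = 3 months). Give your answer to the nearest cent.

£2.90

CRR parameters: u = e^(σ√Δt) = e^(0.15·√0.25) = 1.0779, d = 1/u = 0.9277
Per-period rate: rΔt = 0.06·0.25 = 0.015, so R = e^0.015 = 1.0151
Risk-neutral probability p = (e^0.015 − 0.9277)/(1.0779 − 0.9277) = 0.0874/0.1501 = 0.5819
Terminal stock prices: S_u = 70.06, S_d = 60.3
Terminal payoffs (S − K): max(5.062, 0) = 5.062, max(-4.697, 0) = 0
Node 0 (S = 65): V_0 = e^(−0.015)·[0.5819·5.0625 + 0.4181·0.0000] = 2.9021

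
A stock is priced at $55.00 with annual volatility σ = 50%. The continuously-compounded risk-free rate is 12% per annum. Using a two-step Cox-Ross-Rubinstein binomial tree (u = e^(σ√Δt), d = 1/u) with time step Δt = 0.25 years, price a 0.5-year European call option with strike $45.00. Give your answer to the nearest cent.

CRR parameters: u = e^(σ√Δt) = e^(0.5·√0.25) = 1.2840, d = 1/u = 0.7788
Per-period rate: rΔt = 0.12·0.25 = 0.03, so R = e^0.03 = 1.0305
Risk-neutral probability p = (e^0.03 − 0.7788)/(1.2840 − 0.7788) = 0.2517/0.5052 = 0.4981
Terminal stock prices: S_uu = 90.68, S_ud = 55, S_dd = 33.36
Terminal payoffs (S − K): max(45.68, 0) = 45.68, max(10, 0) = 10, max(-11.64, 0) = 0
Node u (S = 70.62): V_u = e^(−0.03)·[0.4981·45.6797 + 0.5019·10.0000] = 26.9513
Node d (S = 42.83): V_d = e^(−0.03)·[0.4981·10.0000 + 0.5019·0.0000] = 4.8338
Node 0 (S = 55): V_0 = e^(−0.03)·[0.4981·26.9513 + 0.5019·4.8338] = 15.3822

$15.38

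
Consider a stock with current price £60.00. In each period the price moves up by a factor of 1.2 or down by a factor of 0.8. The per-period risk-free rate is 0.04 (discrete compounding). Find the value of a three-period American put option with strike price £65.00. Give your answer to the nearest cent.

£8.18

Risk-neutral probability p = (1 + 0.04 − 0.8)/(1.2 − 0.8) = 0.2400/0.4000 = 0.6000
Terminal stock prices: S_uuu = 103.7, S_uud = 69.12, S_udd = 46.08, S_ddd = 30.72
Terminal payoffs (K − S): max(-38.68, 0) = 0, max(-4.12, 0) = 0, max(18.92, 0) = 18.92, max(34.28, 0) = 34.28
Node uu (S = 86.4): continuation = 1/1.04·[0.6000·0.0000 + 0.4000·0.0000] = 0.0000; exercise value = 0.0000 ≤ continuation, so V_uu = 0.0000
Node ud (S = 57.6): continuation = 1/1.04·[0.6000·0.0000 + 0.4000·18.9200] = 7.2769; exercise value = 7.4000 > continuation, so V_ud = 7.4000 (exercise)
Node dd (S = 38.4): continuation = 1/1.04·[0.6000·18.9200 + 0.4000·34.2800] = 24.1000; exercise value = 26.6000 > continuation, so V_dd = 26.6000 (exercise)
Node u (S = 72): continuation = 1/1.04·[0.6000·0.0000 + 0.4000·7.4000] = 2.8462; exercise value = 0.0000 ≤ continuation, so V_u = 2.8462
Node d (S = 48): continuation = 1/1.04·[0.6000·7.4000 + 0.4000·26.6000] = 14.5000; exercise value = 17.0000 > continuation, so V_d = 17.0000 (exercise)
Node 0 (S = 60): continuation = 1/1.04·[0.6000·2.8462 + 0.4000·17.0000] = 8.1805; exercise value = 5.0000 ≤ continuation, so V_0 = 8.1805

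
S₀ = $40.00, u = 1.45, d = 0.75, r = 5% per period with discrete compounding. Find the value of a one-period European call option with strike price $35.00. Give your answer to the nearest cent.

$9.39

Risk-neutral probability p = (1 + 0.05 − 0.75)/(1.45 − 0.75) = 0.3000/0.7000 = 0.4286
Terminal stock prices: S_u = 58, S_d = 30
Terminal payoffs (S − K): max(23, 0) = 23, max(-5, 0) = 0
Node 0 (S = 40): V_0 = 1/1.05·[0.4286·23.0000 + 0.5714·0.0000] = 9.3878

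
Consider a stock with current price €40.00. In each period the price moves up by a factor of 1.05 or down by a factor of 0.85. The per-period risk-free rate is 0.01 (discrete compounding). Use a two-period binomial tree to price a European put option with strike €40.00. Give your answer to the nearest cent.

Risk-neutral probability p = (1 + 0.01 − 0.85)/(1.05 − 0.85) = 0.1600/0.2000 = 0.8000
Terminal stock prices: S_uu = 44.1, S_ud = 35.7, S_dd = 28.9
Terminal payoffs (K − S): max(-4.1, 0) = 0, max(4.3, 0) = 4.3, max(11.1, 0) = 11.1
Node u (S = 42): V_u = 1/1.01·[0.8000·0.0000 + 0.2000·4.3000] = 0.8515
Node d (S = 34): V_d = 1/1.01·[0.8000·4.3000 + 0.2000·11.1000] = 5.6040
Node 0 (S = 40): V_0 = 1/1.01·[0.8000·0.8515 + 0.2000·5.6040] = 1.7841

€1.78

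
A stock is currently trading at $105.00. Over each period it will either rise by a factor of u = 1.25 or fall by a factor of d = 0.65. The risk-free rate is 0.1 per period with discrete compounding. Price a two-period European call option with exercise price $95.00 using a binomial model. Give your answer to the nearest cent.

Risk-neutral probability p = (1 + 0.1 − 0.65)/(1.25 − 0.65) = 0.4500/0.6000 = 0.7500
Terminal stock prices: S_uu = 164.1, S_ud = 85.31, S_dd = 44.36
Terminal payoffs (S − K): max(69.06, 0) = 69.06, max(-9.688, 0) = 0, max(-50.64, 0) = 0
Node u (S = 131.2): V_u = 1/1.1·[0.7500·69.0625 + 0.2500·0.0000] = 47.0881
Node d (S = 68.25): V_d = 1/1.1·[0.7500·0.0000 + 0.2500·0.0000] = 0.0000
Node 0 (S = 105): V_0 = 1/1.1·[0.7500·47.0881 + 0.2500·0.0000] = 32.1055

$32.11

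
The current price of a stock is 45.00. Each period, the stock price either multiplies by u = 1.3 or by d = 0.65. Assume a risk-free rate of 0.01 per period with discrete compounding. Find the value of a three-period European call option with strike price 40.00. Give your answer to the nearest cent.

13.47

Risk-neutral probability p = (1 + 0.01 − 0.65)/(1.3 − 0.65) = 0.3600/0.6500 = 0.5538
Terminal stock prices: S_uuu = 98.87, S_uud = 49.43, S_udd = 24.72, S_ddd = 12.36
Terminal payoffs (S − K): max(58.87, 0) = 58.87, max(9.433, 0) = 9.433, max(-15.28, 0) = 0, max(-27.64, 0) = 0
Node uu (S = 76.05): V_uu = 1/1.01·[0.5538·58.8650 + 0.4462·9.4325] = 36.4460
Node ud (S = 38.02): V_ud = 1/1.01·[0.5538·9.4325 + 0.4462·0.0000] = 5.1724
Node dd (S = 19.01): V_dd = 1/1.01·[0.5538·0.0000 + 0.4462·0.0000] = 0.0000
Node u (S = 58.5): V_u = 1/1.01·[0.5538·36.4460 + 0.4462·5.1724] = 22.2705
Node d (S = 29.25): V_d = 1/1.01·[0.5538·5.1724 + 0.4462·0.0000] = 2.8364
Node 0 (S = 45): V_0 = 1/1.01·[0.5538·22.2705 + 0.4462·2.8364] = 13.4652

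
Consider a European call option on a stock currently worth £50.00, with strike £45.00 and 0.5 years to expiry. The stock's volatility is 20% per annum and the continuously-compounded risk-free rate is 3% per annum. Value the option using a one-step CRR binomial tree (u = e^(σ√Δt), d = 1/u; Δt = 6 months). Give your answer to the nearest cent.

£6.43

CRR parameters: u = e^(σ√Δt) = e^(0.2·√0.5) = 1.1519, d = 1/u = 0.8681
Per-period rate: rΔt = 0.03·0.5 = 0.015, so R = e^0.015 = 1.0151
Risk-neutral probability p = (e^0.015 − 0.8681)/(1.1519 − 0.8681) = 0.1470/0.2838 = 0.5180
Terminal stock prices: S_u = 57.6, S_d = 43.41
Terminal payoffs (S − K): max(12.6, 0) = 12.6, max(-1.594, 0) = 0
Node 0 (S = 50): V_0 = e^(−0.015)·[0.5180·12.5955 + 0.4820·0.0000] = 6.4268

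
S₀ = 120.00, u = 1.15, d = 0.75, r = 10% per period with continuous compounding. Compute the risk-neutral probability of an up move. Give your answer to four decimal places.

p = 0.8879

Risk-neutral probability p = (e^0.1 − 0.75)/(1.15 − 0.75) = 0.3552/0.4000 = 0.8879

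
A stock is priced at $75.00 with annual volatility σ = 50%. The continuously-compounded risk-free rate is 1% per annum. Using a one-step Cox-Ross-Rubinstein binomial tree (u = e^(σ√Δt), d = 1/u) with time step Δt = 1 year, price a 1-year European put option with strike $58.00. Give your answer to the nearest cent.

CRR parameters: u = e^(σ√Δt) = e^(0.5·√1) = 1.6487, d = 1/u = 0.6065
Per-period rate: rΔt = 0.01·1 = 0.01, so R = e^0.01 = 1.0101
Risk-neutral probability p = (e^0.01 − 0.6065)/(1.6487 − 0.6065) = 0.4035/1.0422 = 0.3872
Terminal stock prices: S_u = 123.7, S_d = 45.49
Terminal payoffs (K − S): max(-65.65, 0) = 0, max(12.51, 0) = 12.51
Node 0 (S = 75): V_0 = e^(−0.01)·[0.3872·0.0000 + 0.6128·12.5102] = 7.5902

$7.59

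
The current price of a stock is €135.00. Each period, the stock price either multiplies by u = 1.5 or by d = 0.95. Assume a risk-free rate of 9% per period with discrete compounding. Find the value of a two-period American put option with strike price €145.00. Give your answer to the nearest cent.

€11.46

Risk-neutral probability p = (1 + 0.09 − 0.95)/(1.5 − 0.95) = 0.1400/0.5500 = 0.2545
Terminal stock prices: S_uu = 303.8, S_ud = 192.4, S_dd = 121.8
Terminal payoffs (K − S): max(-158.8, 0) = 0, max(-47.38, 0) = 0, max(23.16, 0) = 23.16
Node u (S = 202.5): continuation = 1/1.09·[0.2545·0.0000 + 0.7455·0.0000] = 0.0000; exercise value = 0.0000 ≤ continuation, so V_u = 0.0000
Node d (S = 128.2): continuation = 1/1.09·[0.2545·0.0000 + 0.7455·23.1625] = 15.8409; exercise value = 16.7500 > continuation, so V_d = 16.7500 (exercise)
Node 0 (S = 135): continuation = 1/1.09·[0.2545·0.0000 + 0.7455·16.7500] = 11.4554; exercise value = 10.0000 ≤ continuation, so V_0 = 11.4554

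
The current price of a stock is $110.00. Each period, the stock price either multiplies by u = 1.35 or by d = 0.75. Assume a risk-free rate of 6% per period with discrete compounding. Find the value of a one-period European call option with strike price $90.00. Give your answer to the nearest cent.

$28.51

Risk-neutral probability p = (1 + 0.06 − 0.75)/(1.35 − 0.75) = 0.3100/0.6000 = 0.5167
Terminal stock prices: S_u = 148.5, S_d = 82.5
Terminal payoffs (S − K): max(58.5, 0) = 58.5, max(-7.5, 0) = 0
Node 0 (S = 110): V_0 = 1/1.06·[0.5167·58.5000 + 0.4833·0.0000] = 28.5142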